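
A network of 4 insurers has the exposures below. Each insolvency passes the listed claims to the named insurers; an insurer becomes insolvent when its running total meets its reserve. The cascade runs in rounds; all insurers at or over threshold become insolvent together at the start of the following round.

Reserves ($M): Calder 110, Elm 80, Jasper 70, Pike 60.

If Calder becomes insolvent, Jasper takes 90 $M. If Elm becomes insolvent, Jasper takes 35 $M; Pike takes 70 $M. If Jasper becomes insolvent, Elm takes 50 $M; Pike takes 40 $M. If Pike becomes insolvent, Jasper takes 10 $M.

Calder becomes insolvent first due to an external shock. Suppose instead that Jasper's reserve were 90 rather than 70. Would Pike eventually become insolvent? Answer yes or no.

no

With Jasper's reserve at 90:
Round 1 — Calder becomes insolvent (initial).
  Jasper: +90 → 90 ≥ 90
Round 2 — Jasper becomes insolvent.
  Elm: +50 → 50 < 80
  Pike: +40 → 40 < 60
No further insolvencies.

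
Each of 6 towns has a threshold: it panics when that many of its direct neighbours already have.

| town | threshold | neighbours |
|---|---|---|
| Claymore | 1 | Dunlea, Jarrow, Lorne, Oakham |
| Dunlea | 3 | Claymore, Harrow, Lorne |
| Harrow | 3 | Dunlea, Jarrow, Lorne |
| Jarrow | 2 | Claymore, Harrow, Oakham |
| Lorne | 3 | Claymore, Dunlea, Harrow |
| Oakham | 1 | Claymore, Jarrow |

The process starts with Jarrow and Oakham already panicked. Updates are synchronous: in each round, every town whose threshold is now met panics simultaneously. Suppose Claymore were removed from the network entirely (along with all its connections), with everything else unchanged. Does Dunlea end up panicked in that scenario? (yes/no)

no

With Claymore removed:
Round 1 — Jarrow, Oakham panic (initial).
Round 2 — no new panics; cascade stops.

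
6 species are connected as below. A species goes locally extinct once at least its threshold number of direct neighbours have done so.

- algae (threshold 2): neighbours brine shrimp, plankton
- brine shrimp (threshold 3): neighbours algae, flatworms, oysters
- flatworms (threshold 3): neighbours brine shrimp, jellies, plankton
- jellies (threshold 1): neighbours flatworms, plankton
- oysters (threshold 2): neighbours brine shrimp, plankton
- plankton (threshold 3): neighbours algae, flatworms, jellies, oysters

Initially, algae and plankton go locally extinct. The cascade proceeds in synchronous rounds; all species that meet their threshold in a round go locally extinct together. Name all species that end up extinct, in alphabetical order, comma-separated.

algae, jellies, plankton

Round 1 — algae, plankton go locally extinct (initial).
Round 2 — checking thresholds:
  brine shrimp: 1 of 3 neighbours < 3, below threshold.
  flatworms: 1 of 3 neighbours < 3, below threshold.
  jellies: 1 of 2 neighbours ≥ 1, goes locally extinct.
  oysters: 1 of 2 neighbours < 2, below threshold.
Round 3 — no new extinctions; cascade stops.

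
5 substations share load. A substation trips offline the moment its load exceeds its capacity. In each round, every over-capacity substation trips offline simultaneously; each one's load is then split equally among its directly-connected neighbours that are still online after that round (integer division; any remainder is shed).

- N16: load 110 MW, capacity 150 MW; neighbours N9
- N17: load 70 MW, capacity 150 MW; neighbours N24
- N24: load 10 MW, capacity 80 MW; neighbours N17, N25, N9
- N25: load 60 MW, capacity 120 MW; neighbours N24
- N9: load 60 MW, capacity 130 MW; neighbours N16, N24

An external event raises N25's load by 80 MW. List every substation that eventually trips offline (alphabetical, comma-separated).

Round 1 — N25 at 140 > 120. N25 trips offline.
  N25 sheds 140 MW to N24: 140 each.
    N24: 10+140 = 150 > 80
Round 2 — N24 trips offline.
  N24 sheds 150 MW to N17, N9: 75 each.
    N17: 70+75 = 145 ≤ 150
    N9: 60+75 = 135 > 130
Round 3 — N9 trips offline.
  N9 sheds 135 MW to N16: 135 each.
    N16: 110+135 = 245 > 150
Round 4 — N16 trips offline.
  N16 sheds 245 MW: no online neighbours, lost.
No further trips.

N16, N24, N25, N9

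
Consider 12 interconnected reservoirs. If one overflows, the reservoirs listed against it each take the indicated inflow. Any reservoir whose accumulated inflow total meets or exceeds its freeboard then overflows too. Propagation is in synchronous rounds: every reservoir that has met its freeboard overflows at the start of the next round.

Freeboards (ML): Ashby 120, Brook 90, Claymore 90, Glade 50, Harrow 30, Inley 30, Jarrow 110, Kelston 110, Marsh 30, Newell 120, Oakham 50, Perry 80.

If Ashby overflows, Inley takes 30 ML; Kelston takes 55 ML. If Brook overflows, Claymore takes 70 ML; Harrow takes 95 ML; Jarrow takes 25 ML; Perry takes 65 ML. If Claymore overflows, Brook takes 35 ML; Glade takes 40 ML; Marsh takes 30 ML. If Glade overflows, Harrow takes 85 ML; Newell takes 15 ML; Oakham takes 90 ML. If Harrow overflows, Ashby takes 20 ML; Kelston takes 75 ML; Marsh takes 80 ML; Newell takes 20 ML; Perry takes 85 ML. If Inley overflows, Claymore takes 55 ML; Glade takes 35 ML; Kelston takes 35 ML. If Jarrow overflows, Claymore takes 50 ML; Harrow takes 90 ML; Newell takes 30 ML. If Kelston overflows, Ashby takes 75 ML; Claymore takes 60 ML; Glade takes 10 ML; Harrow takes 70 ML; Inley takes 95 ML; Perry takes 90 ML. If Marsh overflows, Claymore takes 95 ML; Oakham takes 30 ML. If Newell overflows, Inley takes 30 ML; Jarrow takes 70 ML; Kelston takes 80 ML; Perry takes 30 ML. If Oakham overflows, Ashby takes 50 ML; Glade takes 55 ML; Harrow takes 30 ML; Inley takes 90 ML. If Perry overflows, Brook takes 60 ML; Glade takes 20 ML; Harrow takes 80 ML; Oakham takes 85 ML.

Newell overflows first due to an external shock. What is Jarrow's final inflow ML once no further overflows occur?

Round 1 — Newell overflows (initial).
  Inley: +30 → 30 ≥ 30
  Jarrow: +70 → 70 < 110
  Kelston: +80 → 80 < 110
  Perry: +30 → 30 < 80
Round 2 — Inley overflows.
  Claymore: +55 → 55 < 90
  Glade: +35 → 35 < 50
  Kelston: +35 → 115 ≥ 110
Round 3 — Kelston overflows.
  Ashby: +75 → 75 < 120
  Claymore: +60 → 115 ≥ 90
  Glade: +10 → 45 < 50
  Harrow: +70 → 70 ≥ 30
  Perry: +90 → 120 ≥ 80
Round 4 — Claymore, Harrow, Perry overflow.
  Ashby: +20 → 95 < 120
  Brook: +35+60 → 95 ≥ 90
  Glade: +40+20 → 105 ≥ 50
  Marsh: +30+80 → 110 ≥ 30
  Oakham: +85 → 85 ≥ 50
Round 5 — Brook, Glade, Marsh, Oakham overflow.
  Ashby: +50 → 145 ≥ 120
  Jarrow: +25 → 95 < 110
Round 6 — Ashby overflows.
No further overflows.

95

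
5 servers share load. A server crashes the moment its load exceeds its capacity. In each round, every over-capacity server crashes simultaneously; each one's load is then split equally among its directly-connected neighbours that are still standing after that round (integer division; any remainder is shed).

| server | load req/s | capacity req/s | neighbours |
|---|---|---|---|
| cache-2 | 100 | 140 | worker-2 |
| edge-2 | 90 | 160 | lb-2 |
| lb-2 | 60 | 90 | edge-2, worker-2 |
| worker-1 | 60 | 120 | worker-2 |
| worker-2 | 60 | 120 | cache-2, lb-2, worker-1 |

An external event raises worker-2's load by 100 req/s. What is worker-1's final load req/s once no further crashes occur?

Round 1 — worker-2 at 160 > 120. worker-2 crashes.
  worker-2 sheds 160 req/s to cache-2, lb-2, worker-1: 53 each (1 lost).
    cache-2: 100+53 = 153 > 140
    lb-2: 60+53 = 113 > 90
    worker-1: 60+53 = 113 ≤ 120
Round 2 — cache-2, lb-2 crash.
  cache-2 sheds 153 req/s: no online neighbours, lost.
  lb-2 sheds 113 req/s to edge-2: 113 each.
    edge-2: 90+113 = 203 > 160
Round 3 — edge-2 crashes.
  edge-2 sheds 203 req/s: no online neighbours, lost.
No further crashes.

113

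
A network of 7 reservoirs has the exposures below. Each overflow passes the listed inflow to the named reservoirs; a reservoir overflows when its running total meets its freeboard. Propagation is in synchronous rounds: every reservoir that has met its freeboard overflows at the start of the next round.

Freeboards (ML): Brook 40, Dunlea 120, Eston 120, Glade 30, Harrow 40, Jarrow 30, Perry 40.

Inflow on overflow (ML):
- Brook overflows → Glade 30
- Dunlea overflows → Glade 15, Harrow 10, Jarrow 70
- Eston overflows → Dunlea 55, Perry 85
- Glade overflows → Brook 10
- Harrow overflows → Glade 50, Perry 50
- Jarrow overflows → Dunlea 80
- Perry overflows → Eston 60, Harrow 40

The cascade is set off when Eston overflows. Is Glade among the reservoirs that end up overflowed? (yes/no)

yes

Round 1 — Eston overflows (initial).
  Dunlea: +55 → 55 < 120
  Perry: +85 → 85 ≥ 40
Round 2 — Perry overflows.
  Harrow: +40 → 40 ≥ 40
Round 3 — Harrow overflows.
  Glade: +50 → 50 ≥ 30
Round 4 — Glade overflows.
  Brook: +10 → 10 < 40
No further overflows.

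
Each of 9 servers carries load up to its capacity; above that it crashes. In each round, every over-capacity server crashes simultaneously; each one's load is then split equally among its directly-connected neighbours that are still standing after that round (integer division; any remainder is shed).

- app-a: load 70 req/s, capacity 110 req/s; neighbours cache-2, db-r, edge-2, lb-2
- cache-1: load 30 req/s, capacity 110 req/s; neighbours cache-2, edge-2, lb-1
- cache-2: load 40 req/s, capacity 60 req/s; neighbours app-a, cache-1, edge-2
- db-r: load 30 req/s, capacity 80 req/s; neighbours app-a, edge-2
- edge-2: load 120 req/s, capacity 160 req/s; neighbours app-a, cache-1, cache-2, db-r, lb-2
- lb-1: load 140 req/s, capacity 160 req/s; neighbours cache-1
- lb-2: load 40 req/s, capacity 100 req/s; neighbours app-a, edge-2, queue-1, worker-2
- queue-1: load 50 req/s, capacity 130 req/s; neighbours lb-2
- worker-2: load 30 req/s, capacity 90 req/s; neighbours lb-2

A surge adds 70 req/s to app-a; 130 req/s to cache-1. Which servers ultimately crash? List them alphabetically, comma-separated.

Round 1 — app-a at 140 > 110; cache-1 at 160 > 110. app-a, cache-1 crash.
  app-a sheds 140 req/s to cache-2, db-r, edge-2, lb-2: 35 each.
    cache-2: 40+35 = 75 > 60
    db-r: 30+35 = 65 ≤ 80
    edge-2: 120+35 = 155 ≤ 160
    lb-2: 40+35 = 75 ≤ 100
  cache-1 sheds 160 req/s to cache-2, edge-2, lb-1: 53 each (1 lost).
    cache-2: 75+53 = 128 > 60
    edge-2: 155+53 = 208 > 160
    lb-1: 140+53 = 193 > 160
Round 2 — cache-2, edge-2, lb-1 crash.
  cache-2 sheds 128 req/s: no online neighbours, lost.
  edge-2 sheds 208 req/s to db-r, lb-2: 104 each.
    db-r: 65+104 = 169 > 80
    lb-2: 75+104 = 179 > 100
  lb-1 sheds 193 req/s: no online neighbours, lost.
Round 3 — db-r, lb-2 crash.
  db-r sheds 169 req/s: no online neighbours, lost.
  lb-2 sheds 179 req/s to queue-1, worker-2: 89 each (1 lost).
    queue-1: 50+89 = 139 > 130
    worker-2: 30+89 = 119 > 90
Round 4 — queue-1, worker-2 crash.
  queue-1 sheds 139 req/s: no online neighbours, lost.
  worker-2 sheds 119 req/s: no online neighbours, lost.
No further crashes.

app-a, cache-1, cache-2, db-r, edge-2, lb-1, lb-2, queue-1, worker-2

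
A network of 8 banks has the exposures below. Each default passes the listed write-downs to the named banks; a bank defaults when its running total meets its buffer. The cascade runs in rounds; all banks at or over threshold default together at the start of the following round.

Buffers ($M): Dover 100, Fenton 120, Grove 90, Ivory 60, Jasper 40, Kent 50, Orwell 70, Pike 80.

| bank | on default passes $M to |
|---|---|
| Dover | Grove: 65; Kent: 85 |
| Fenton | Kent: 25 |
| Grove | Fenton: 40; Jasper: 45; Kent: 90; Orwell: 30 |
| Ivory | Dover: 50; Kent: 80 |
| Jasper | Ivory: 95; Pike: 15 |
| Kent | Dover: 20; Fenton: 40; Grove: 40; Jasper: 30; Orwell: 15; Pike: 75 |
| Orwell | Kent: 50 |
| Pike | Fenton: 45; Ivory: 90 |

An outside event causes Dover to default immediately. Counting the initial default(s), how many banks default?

7

Round 1 — Dover defaults (initial).
  Grove: +65 → 65 < 90
  Kent: +85 → 85 ≥ 50
Round 2 — Kent defaults.
  Fenton: +40 → 40 < 120
  Grove: +40 → 105 ≥ 90
  Jasper: +30 → 30 < 40
  Orwell: +15 → 15 < 70
  Pike: +75 → 75 < 80
Round 3 — Grove defaults.
  Fenton: +40 → 80 < 120
  Jasper: +45 → 75 ≥ 40
  Orwell: +30 → 45 < 70
Round 4 — Jasper defaults.
  Ivory: +95 → 95 ≥ 60
  Pike: +15 → 90 ≥ 80
Round 5 — Ivory, Pike default.
  Fenton: +45 → 125 ≥ 120
Round 6 — Fenton defaults.
No further defaults.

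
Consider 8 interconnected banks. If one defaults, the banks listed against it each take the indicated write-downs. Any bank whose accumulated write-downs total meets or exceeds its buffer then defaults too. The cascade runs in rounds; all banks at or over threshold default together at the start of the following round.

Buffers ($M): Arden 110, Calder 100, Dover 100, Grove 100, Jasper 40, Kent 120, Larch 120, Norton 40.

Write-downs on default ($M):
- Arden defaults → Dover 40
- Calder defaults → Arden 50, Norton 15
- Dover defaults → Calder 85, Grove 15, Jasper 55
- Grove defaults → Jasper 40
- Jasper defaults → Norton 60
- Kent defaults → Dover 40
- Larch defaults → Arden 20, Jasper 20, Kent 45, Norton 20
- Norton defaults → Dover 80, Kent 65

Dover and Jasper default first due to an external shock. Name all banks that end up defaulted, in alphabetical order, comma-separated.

Round 1 — Dover, Jasper default (initial).
  Calder: +85 → 85 < 100
  Grove: +15 → 15 < 100
  Norton: +60 → 60 ≥ 40
Round 2 — Norton defaults.
  Kent: +65 → 65 < 120
No further defaults.

Dover, Jasper, Norton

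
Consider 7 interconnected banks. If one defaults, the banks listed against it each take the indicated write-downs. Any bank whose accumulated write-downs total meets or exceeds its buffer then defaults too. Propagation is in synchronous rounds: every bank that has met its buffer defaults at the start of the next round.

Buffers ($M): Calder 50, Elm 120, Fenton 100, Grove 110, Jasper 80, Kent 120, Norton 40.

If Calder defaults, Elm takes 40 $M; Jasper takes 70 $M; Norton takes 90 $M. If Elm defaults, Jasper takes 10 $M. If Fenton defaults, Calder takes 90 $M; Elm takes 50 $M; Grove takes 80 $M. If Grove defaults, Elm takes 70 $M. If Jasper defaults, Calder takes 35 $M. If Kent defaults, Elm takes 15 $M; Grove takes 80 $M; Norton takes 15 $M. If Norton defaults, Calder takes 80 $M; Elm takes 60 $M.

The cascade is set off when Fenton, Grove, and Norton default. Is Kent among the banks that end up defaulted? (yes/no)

no

Round 1 — Fenton, Grove, Norton default (initial).
  Calder: +90+80 → 170 ≥ 50
  Elm: +50+70+60 → 180 ≥ 120
Round 2 — Calder, Elm default.
  Jasper: +70+10 → 80 ≥ 80
Round 3 — Jasper defaults.
No further defaults.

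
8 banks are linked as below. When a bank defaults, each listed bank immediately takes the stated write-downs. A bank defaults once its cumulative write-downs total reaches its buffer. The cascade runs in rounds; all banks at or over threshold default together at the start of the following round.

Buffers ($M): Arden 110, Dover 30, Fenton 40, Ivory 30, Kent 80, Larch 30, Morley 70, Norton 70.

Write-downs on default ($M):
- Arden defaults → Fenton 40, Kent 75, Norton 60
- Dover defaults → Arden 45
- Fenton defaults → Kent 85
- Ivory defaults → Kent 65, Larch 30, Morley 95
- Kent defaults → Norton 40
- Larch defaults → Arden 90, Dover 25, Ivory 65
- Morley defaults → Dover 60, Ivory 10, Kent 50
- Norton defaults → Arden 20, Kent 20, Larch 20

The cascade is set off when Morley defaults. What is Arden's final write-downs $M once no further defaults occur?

45

Round 1 — Morley defaults (initial).
  Dover: +60 → 60 ≥ 30
  Ivory: +10 → 10 < 30
  Kent: +50 → 50 < 80
Round 2 — Dover defaults.
  Arden: +45 → 45 < 110
No further defaults.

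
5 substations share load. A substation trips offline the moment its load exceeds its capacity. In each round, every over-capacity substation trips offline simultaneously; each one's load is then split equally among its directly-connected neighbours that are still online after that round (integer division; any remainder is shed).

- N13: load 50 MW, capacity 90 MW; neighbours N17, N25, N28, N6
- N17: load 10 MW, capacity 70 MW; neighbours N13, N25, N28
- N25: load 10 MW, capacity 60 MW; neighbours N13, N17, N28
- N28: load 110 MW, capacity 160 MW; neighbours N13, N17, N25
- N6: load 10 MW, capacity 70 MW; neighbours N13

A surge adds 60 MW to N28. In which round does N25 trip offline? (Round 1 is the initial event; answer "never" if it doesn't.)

2

Round 1 — N28 at 170 > 160. N28 trips offline.
  N28 sheds 170 MW to N13, N17, N25: 56 each (2 lost).
    N13: 50+56 = 106 > 90
    N17: 10+56 = 66 ≤ 70
    N25: 10+56 = 66 > 60
Round 2 — N13, N25 trip offline.
  N13 sheds 106 MW to N17, N6: 53 each.
    N17: 66+53 = 119 > 70
    N6: 10+53 = 63 ≤ 70
  N25 sheds 66 MW to N17: 66 each.
    N17: 119+66 = 185 > 70
Round 3 — N17 trips offline.
  N17 sheds 185 MW: no online neighbours, lost.
No further trips.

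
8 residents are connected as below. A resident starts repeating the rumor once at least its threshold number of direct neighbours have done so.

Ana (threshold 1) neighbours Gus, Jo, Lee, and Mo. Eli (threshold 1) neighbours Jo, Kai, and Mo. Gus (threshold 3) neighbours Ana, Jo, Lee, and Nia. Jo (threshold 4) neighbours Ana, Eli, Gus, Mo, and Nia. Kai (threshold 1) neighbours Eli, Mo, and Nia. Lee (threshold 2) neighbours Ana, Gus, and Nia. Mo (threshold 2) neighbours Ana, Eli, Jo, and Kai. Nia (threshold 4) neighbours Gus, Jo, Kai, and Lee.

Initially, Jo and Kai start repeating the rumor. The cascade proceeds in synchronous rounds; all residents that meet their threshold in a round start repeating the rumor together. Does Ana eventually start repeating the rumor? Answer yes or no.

Round 1 — Jo, Kai start repeating the rumor (initial).
Round 2 — checking thresholds:
  Ana: 1 of 4 neighbours ≥ 1, starts repeating the rumor.
  Eli: 2 of 3 neighbours ≥ 1, starts repeating the rumor.
  Gus: 1 of 4 neighbours < 3, below threshold.
  Mo: 2 of 4 neighbours ≥ 2, starts repeating the rumor.
  Nia: 2 of 4 neighbours < 4, below threshold.
Round 3 — no new spreads; cascade stops.

yes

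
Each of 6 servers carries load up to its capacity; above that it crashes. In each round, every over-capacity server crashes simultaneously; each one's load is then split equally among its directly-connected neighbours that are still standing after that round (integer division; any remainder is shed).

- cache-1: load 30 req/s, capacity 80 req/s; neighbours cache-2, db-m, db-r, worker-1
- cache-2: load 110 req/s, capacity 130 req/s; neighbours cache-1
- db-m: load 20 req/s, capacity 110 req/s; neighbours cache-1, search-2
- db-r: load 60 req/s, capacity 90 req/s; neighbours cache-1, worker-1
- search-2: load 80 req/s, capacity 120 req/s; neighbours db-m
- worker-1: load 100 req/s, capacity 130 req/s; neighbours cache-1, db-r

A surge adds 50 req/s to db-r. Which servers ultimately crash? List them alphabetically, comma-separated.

Round 1 — db-r at 110 > 90. db-r crashes.
  db-r sheds 110 req/s to cache-1, worker-1: 55 each.
    cache-1: 30+55 = 85 > 80
    worker-1: 100+55 = 155 > 130
Round 2 — cache-1, worker-1 crash.
  cache-1 sheds 85 req/s to cache-2, db-m: 42 each (1 lost).
    cache-2: 110+42 = 152 > 130
    db-m: 20+42 = 62 ≤ 110
  worker-1 sheds 155 req/s: no online neighbours, lost.
Round 3 — cache-2 crashes.
  cache-2 sheds 152 req/s: no online neighbours, lost.
No further crashes.

cache-1, cache-2, db-r, worker-1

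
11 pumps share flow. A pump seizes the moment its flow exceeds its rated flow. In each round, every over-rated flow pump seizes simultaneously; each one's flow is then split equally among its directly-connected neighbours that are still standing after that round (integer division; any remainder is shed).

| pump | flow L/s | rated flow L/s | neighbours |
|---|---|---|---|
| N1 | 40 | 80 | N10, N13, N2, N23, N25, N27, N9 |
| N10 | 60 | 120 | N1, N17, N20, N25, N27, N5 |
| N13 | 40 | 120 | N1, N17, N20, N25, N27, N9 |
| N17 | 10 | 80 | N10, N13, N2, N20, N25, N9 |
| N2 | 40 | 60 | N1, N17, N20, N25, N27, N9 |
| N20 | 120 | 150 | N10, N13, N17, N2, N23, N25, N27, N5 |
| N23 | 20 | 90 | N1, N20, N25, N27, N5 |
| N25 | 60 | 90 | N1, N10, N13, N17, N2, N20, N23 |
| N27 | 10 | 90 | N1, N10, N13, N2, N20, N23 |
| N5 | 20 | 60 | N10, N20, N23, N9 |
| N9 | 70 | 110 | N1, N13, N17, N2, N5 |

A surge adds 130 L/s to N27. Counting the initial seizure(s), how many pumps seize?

11

Round 1 — N27 at 140 > 90. N27 seizes.
  N27 sheds 140 L/s to N1, N10, N13, N2, N20, N23: 23 each (2 lost).
    N1: 40+23 = 63 ≤ 80
    N10: 60+23 = 83 ≤ 120
    N13: 40+23 = 63 ≤ 120
    N2: 40+23 = 63 > 60
    N20: 120+23 = 143 ≤ 150
    N23: 20+23 = 43 ≤ 90
Round 2 — N2 seizes.
  N2 sheds 63 L/s to N1, N17, N20, N25, N9: 12 each (3 lost).
    N1: 63+12 = 75 ≤ 80
    N17: 10+12 = 22 ≤ 80
    N20: 143+12 = 155 > 150
    N25: 60+12 = 72 ≤ 90
    N9: 70+12 = 82 ≤ 110
Round 3 — N20 seizes.
  N20 sheds 155 L/s to N10, N13, N17, N23, N25, N5: 25 each (5 lost).
    N10: 83+25 = 108 ≤ 120
    N13: 63+25 = 88 ≤ 120
    N17: 22+25 = 47 ≤ 80
    N23: 43+25 = 68 ≤ 90
    N25: 72+25 = 97 > 90
    N5: 20+25 = 45 ≤ 60
Round 4 — N25 seizes.
  N25 sheds 97 L/s to N1, N10, N13, N17, N23: 19 each (2 lost).
    N1: 75+19 = 94 > 80
    N10: 108+19 = 127 > 120
    N13: 88+19 = 107 ≤ 120
    N17: 47+19 = 66 ≤ 80
    N23: 68+19 = 87 ≤ 90
Round 5 — N1, N10 seize.
  N1 sheds 94 L/s to N13, N23, N9: 31 each (1 lost).
    N13: 107+31 = 138 > 120
    N23: 87+31 = 118 > 90
    N9: 82+31 = 113 > 110
  N10 sheds 127 L/s to N17, N5: 63 each (1 lost).
    N17: 66+63 = 129 > 80
    N5: 45+63 = 108 > 60
Round 6 — N13, N17, N23, N5, N9 seize.
  N13 sheds 138 L/s: no online neighbours, lost.
  N17 sheds 129 L/s: no online neighbours, lost.
  N23 sheds 118 L/s: no online neighbours, lost.
  N5 sheds 108 L/s: no online neighbours, lost.
  N9 sheds 113 L/s: no online neighbours, lost.
No further seizures.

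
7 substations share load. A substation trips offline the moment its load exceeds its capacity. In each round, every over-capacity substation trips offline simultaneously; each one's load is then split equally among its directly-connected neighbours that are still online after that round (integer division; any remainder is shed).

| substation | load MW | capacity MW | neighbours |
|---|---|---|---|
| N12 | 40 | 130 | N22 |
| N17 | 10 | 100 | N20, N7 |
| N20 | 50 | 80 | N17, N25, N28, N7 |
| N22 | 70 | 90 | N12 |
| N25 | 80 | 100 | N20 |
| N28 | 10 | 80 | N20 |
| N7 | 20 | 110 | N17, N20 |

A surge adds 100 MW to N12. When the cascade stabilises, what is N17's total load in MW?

Round 1 — N12 at 140 > 130. N12 trips offline.
  N12 sheds 140 MW to N22: 140 each.
    N22: 70+140 = 210 > 90
Round 2 — N22 trips offline.
  N22 sheds 210 MW: no online neighbours, lost.
No further trips.

10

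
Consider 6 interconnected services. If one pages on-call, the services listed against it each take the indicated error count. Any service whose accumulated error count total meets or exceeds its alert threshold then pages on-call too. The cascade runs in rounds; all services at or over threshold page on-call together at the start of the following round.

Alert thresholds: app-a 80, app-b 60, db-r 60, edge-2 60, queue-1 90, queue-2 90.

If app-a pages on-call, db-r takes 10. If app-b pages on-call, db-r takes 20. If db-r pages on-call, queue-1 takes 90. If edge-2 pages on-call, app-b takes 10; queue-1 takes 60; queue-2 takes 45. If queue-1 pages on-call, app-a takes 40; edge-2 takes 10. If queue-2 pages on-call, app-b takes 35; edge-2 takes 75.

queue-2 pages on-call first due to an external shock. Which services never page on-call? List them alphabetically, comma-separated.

app-a, app-b, db-r, queue-1

Round 1 — queue-2 pages on-call (initial).
  app-b: +35 → 35 < 60
  edge-2: +75 → 75 ≥ 60
Round 2 — edge-2 pages on-call.
  app-b: +10 → 45 < 60
  queue-1: +60 → 60 < 90
No further pages.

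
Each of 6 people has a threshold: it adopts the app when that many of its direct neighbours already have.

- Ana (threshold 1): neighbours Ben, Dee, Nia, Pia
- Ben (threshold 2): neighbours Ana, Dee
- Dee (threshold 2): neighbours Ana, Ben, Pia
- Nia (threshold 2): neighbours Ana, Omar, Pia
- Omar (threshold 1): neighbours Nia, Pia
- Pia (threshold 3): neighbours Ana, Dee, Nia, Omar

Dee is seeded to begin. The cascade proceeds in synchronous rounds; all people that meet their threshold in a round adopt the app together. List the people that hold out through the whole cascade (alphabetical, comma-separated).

Nia, Omar, Pia

Round 1 — Dee adopts the app (initial).
Round 2 — checking thresholds:
  Ana: 1 of 4 neighbours ≥ 1, adopts the app.
  Ben: 1 of 2 neighbours < 2, not yet.
  Pia: 1 of 4 neighbours < 3, not yet.
Round 3 — checking thresholds:
  Ben: 2 of 2 neighbours ≥ 2, adopts the app.
  Nia: 1 of 3 neighbours < 2, not yet.
  Pia: 2 of 4 neighbours < 3, not yet.
Round 4 — no new adoptions; cascade stops.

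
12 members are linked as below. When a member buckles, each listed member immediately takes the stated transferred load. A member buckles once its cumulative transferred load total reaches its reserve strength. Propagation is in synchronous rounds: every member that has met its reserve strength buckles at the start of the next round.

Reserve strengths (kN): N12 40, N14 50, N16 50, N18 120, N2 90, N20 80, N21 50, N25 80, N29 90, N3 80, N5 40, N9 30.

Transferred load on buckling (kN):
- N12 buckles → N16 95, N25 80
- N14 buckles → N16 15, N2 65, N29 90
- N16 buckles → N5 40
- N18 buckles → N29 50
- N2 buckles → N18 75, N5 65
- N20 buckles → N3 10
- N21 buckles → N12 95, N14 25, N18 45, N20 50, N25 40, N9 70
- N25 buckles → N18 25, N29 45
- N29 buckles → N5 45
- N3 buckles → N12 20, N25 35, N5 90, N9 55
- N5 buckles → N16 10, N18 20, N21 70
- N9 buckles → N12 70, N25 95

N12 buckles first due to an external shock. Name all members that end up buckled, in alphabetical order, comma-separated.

Round 1 — N12 buckles (initial).
  N16: +95 → 95 ≥ 50
  N25: +80 → 80 ≥ 80
Round 2 — N16, N25 buckle.
  N18: +25 → 25 < 120
  N29: +45 → 45 < 90
  N5: +40 → 40 ≥ 40
Round 3 — N5 buckles.
  N18: +20 → 45 < 120
  N21: +70 → 70 ≥ 50
Round 4 — N21 buckles.
  N14: +25 → 25 < 50
  N18: +45 → 90 < 120
  N20: +50 → 50 < 80
  N9: +70 → 70 ≥ 30
Round 5 — N9 buckles.
No further bucklings.

N12, N16, N21, N25, N5, N9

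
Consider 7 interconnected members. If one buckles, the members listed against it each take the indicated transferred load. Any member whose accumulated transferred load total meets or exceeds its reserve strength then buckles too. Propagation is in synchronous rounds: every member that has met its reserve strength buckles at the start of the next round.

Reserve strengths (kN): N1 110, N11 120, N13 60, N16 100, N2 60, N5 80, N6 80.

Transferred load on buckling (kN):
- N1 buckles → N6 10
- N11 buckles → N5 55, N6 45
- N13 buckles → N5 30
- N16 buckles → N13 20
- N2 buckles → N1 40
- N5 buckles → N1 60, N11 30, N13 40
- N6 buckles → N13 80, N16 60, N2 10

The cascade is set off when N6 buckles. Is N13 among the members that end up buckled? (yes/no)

yes

Round 1 — N6 buckles (initial).
  N13: +80 → 80 ≥ 60
  N16: +60 → 60 < 100
  N2: +10 → 10 < 60
Round 2 — N13 buckles.
  N5: +30 → 30 < 80
No further bucklings.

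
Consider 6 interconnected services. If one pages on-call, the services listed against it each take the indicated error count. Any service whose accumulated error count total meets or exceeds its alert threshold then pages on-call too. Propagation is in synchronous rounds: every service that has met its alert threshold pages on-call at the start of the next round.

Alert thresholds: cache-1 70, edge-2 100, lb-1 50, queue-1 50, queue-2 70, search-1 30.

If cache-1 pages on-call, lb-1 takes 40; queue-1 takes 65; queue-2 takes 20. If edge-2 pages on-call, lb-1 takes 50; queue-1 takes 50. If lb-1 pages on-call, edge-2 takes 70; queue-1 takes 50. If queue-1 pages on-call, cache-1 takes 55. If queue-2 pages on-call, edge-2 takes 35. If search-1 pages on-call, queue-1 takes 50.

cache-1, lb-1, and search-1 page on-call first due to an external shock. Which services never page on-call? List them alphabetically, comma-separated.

Round 1 — cache-1, lb-1, search-1 page on-call (initial).
  edge-2: +70 → 70 < 100
  queue-1: +65+50+50 → 165 ≥ 50
  queue-2: +20 → 20 < 70
Round 2 — queue-1 pages on-call.
No further pages.

edge-2, queue-2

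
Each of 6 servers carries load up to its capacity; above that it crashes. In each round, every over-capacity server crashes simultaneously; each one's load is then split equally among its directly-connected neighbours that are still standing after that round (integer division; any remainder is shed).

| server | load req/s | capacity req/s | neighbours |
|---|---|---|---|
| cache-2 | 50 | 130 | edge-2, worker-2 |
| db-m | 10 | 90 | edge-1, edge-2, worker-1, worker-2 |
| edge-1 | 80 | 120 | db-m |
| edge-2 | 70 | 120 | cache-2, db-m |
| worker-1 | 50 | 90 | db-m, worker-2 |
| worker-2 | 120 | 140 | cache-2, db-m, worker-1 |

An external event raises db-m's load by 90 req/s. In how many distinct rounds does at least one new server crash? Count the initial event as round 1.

3

Round 1 — db-m at 100 > 90. db-m crashes.
  db-m sheds 100 req/s to edge-1, edge-2, worker-1, worker-2: 25 each.
    edge-1: 80+25 = 105 ≤ 120
    edge-2: 70+25 = 95 ≤ 120
    worker-1: 50+25 = 75 ≤ 90
    worker-2: 120+25 = 145 > 140
Round 2 — worker-2 crashes.
  worker-2 sheds 145 req/s to cache-2, worker-1: 72 each (1 lost).
    cache-2: 50+72 = 122 ≤ 130
    worker-1: 75+72 = 147 > 90
Round 3 — worker-1 crashes.
  worker-1 sheds 147 req/s: no online neighbours, lost.
No further crashes.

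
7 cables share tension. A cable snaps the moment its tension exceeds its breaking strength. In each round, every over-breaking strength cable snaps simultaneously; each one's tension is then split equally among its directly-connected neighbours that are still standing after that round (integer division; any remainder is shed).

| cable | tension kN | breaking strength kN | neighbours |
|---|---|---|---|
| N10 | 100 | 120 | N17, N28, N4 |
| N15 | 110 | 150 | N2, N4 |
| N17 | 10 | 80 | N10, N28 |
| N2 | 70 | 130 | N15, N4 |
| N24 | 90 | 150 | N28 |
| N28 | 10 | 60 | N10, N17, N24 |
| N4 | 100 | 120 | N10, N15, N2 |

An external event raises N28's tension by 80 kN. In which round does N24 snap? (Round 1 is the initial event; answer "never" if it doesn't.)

Round 1 — N28 at 90 > 60. N28 snaps.
  N28 sheds 90 kN to N10, N17, N24: 30 each.
    N10: 100+30 = 130 > 120
    N17: 10+30 = 40 ≤ 80
    N24: 90+30 = 120 ≤ 150
Round 2 — N10 snaps.
  N10 sheds 130 kN to N17, N4: 65 each.
    N17: 40+65 = 105 > 80
    N4: 100+65 = 165 > 120
Round 3 — N17, N4 snap.
  N17 sheds 105 kN: no online neighbours, lost.
  N4 sheds 165 kN to N15, N2: 82 each (1 lost).
    N15: 110+82 = 192 > 150
    N2: 70+82 = 152 > 130
Round 4 — N15, N2 snap.
  N15 sheds 192 kN: no online neighbours, lost.
  N2 sheds 152 kN: no online neighbours, lost.
No further breaks.

never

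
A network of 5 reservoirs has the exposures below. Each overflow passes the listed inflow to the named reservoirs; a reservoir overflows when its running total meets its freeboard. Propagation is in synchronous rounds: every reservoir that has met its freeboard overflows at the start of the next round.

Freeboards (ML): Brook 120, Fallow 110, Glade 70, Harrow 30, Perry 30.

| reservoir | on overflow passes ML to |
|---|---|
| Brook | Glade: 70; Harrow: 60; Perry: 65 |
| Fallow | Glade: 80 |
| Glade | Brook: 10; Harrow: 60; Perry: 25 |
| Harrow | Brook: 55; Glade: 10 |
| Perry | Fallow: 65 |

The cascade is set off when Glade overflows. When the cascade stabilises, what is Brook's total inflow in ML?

Round 1 — Glade overflows (initial).
  Brook: +10 → 10 < 120
  Harrow: +60 → 60 ≥ 30
  Perry: +25 → 25 < 30
Round 2 — Harrow overflows.
  Brook: +55 → 65 < 120
No further overflows.

65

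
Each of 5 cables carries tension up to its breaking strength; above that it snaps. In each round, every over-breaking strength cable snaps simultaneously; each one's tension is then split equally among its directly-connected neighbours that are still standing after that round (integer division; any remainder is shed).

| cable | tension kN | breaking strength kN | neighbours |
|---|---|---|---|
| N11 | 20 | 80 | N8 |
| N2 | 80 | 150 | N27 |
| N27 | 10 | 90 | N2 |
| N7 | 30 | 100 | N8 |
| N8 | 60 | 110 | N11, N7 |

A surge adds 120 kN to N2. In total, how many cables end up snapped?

2

Round 1 — N2 at 200 > 150. N2 snaps.
  N2 sheds 200 kN to N27: 200 each.
    N27: 10+200 = 210 > 90
Round 2 — N27 snaps.
  N27 sheds 210 kN: no online neighbours, lost.
No further breaks.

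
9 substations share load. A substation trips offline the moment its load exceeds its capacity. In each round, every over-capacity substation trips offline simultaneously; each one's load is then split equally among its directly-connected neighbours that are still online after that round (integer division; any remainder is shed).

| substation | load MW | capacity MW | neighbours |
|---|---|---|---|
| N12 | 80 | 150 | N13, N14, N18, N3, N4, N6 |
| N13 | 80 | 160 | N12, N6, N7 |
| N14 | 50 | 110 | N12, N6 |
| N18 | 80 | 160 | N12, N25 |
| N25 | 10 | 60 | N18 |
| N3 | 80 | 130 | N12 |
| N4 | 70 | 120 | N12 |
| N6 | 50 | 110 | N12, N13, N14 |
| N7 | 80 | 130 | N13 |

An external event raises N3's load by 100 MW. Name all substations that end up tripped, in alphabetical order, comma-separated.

N12, N3, N4

Round 1 — N3 at 180 > 130. N3 trips offline.
  N3 sheds 180 MW to N12: 180 each.
    N12: 80+180 = 260 > 150
Round 2 — N12 trips offline.
  N12 sheds 260 MW to N13, N14, N18, N4, N6: 52 each.
    N13: 80+52 = 132 ≤ 160
    N14: 50+52 = 102 ≤ 110
    N18: 80+52 = 132 ≤ 160
    N4: 70+52 = 122 > 120
    N6: 50+52 = 102 ≤ 110
Round 3 — N4 trips offline.
  N4 sheds 122 MW: no online neighbours, lost.
No further trips.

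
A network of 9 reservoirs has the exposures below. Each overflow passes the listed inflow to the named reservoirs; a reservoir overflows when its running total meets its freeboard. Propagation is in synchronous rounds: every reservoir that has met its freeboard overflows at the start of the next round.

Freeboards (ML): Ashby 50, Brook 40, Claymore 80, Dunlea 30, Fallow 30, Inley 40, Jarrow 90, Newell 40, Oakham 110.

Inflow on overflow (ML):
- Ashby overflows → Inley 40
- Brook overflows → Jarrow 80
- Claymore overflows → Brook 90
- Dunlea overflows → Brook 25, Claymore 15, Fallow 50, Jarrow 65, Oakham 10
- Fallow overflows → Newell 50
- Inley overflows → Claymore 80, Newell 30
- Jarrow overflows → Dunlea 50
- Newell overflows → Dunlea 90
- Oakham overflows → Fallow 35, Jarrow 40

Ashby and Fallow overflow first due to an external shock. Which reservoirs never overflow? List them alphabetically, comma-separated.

Oakham

Round 1 — Ashby, Fallow overflow (initial).
  Inley: +40 → 40 ≥ 40
  Newell: +50 → 50 ≥ 40
Round 2 — Inley, Newell overflow.
  Claymore: +80 → 80 ≥ 80
  Dunlea: +90 → 90 ≥ 30
Round 3 — Claymore, Dunlea overflow.
  Brook: +90+25 → 115 ≥ 40
  Jarrow: +65 → 65 < 90
  Oakham: +10 → 10 < 110
Round 4 — Brook overflows.
  Jarrow: +80 → 145 ≥ 90
Round 5 — Jarrow overflows.
No further overflows.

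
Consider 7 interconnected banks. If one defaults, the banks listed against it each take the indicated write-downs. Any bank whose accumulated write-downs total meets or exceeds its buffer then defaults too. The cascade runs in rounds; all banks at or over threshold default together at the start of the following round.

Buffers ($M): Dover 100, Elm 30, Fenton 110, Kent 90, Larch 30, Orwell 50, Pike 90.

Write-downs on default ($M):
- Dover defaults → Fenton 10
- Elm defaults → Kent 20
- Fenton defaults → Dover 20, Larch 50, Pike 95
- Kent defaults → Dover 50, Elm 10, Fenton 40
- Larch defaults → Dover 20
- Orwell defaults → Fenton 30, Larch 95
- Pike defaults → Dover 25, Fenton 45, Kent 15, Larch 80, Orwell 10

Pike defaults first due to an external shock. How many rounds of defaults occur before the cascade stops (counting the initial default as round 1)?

Round 1 — Pike defaults (initial).
  Dover: +25 → 25 < 100
  Fenton: +45 → 45 < 110
  Kent: +15 → 15 < 90
  Larch: +80 → 80 ≥ 30
  Orwell: +10 → 10 < 50
Round 2 — Larch defaults.
  Dover: +20 → 45 < 100
No further defaults.

2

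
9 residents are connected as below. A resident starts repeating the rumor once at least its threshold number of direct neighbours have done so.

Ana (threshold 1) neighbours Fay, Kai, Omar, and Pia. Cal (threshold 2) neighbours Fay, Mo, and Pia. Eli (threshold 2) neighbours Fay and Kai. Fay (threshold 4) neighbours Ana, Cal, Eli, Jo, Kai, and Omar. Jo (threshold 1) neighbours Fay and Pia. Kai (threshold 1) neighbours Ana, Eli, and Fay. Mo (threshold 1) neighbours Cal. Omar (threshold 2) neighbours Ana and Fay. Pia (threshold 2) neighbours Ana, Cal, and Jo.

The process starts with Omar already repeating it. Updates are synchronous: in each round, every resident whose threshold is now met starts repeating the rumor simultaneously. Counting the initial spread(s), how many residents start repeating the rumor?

3

Round 1 — Omar starts repeating the rumor (initial).
Round 2 — checking thresholds:
  Ana: 1 of 4 neighbours ≥ 1, starts repeating the rumor.
  Fay: 1 of 6 neighbours < 4, not yet.
Round 3 — checking thresholds:
  Fay: 2 of 6 neighbours < 4, not yet.
  Kai: 1 of 3 neighbours ≥ 1, starts repeating the rumor.
  Pia: 1 of 3 neighbours < 2, not yet.
Round 4 — no new spreads; cascade stops.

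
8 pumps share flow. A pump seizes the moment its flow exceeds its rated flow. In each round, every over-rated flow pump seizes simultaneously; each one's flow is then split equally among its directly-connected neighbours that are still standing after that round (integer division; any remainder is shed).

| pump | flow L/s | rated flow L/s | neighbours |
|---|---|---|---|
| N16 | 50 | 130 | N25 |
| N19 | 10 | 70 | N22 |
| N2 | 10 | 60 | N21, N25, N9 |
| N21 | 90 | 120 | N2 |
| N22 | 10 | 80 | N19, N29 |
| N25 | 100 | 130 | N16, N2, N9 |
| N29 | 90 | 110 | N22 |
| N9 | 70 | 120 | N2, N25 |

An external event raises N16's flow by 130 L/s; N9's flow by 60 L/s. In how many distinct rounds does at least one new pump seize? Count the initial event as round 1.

Round 1 — N16 at 180 > 130; N9 at 130 > 120. N16, N9 seize.
  N16 sheds 180 L/s to N25: 180 each.
    N25: 100+180 = 280 > 130
  N9 sheds 130 L/s to N2, N25: 65 each.
    N2: 10+65 = 75 > 60
    N25: 280+65 = 345 > 130
Round 2 — N2, N25 seize.
  N2 sheds 75 L/s to N21: 75 each.
    N21: 90+75 = 165 > 120
  N25 sheds 345 L/s: no online neighbours, lost.
Round 3 — N21 seizes.
  N21 sheds 165 L/s: no online neighbours, lost.
No further seizures.

3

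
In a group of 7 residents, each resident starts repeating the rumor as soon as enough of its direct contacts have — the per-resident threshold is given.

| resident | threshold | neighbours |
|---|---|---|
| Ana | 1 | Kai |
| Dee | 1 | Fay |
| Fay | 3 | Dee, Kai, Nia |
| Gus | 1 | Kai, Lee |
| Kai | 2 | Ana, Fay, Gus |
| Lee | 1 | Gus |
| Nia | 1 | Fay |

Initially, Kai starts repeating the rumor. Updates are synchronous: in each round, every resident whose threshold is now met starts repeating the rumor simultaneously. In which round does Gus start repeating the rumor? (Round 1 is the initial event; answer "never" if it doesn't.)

2

Round 1 — Kai starts repeating the rumor (initial).
Round 2 — checking thresholds:
  Ana: 1 of 1 neighbours ≥ 1, starts repeating the rumor.
  Fay: 1 of 3 neighbours < 3, below threshold.
  Gus: 1 of 2 neighbours ≥ 1, starts repeating the rumor.
Round 3 — checking thresholds:
  Fay: 1 of 3 neighbours < 3, below threshold.
  Lee: 1 of 1 neighbours ≥ 1, starts repeating the rumor.
Round 4 — no new spreads; cascade stops.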